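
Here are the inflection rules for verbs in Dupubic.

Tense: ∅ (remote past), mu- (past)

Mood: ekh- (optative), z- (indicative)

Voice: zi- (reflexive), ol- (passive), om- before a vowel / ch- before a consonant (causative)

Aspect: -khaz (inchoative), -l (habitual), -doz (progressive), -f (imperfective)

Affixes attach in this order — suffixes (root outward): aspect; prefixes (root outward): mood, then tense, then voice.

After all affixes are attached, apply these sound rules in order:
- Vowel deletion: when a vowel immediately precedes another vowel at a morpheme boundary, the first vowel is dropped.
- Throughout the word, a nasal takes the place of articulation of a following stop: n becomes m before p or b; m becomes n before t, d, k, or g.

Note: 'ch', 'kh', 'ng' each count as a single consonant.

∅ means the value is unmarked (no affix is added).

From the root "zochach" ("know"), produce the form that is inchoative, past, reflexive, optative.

Attach mood optative ekh- → ekhzochach.
Attach tense past mu- → muekhzochach.
Attach voice reflexive zi- → zimuekhzochach.
Attach aspect inchoative -khaz → zimuekhzochachkhaz.
Apply vowel deletion: zimuekhzochachkhaz → zimekhzochachkhaz.
Nasal assimilation: no change.

zimekhzochachkhaz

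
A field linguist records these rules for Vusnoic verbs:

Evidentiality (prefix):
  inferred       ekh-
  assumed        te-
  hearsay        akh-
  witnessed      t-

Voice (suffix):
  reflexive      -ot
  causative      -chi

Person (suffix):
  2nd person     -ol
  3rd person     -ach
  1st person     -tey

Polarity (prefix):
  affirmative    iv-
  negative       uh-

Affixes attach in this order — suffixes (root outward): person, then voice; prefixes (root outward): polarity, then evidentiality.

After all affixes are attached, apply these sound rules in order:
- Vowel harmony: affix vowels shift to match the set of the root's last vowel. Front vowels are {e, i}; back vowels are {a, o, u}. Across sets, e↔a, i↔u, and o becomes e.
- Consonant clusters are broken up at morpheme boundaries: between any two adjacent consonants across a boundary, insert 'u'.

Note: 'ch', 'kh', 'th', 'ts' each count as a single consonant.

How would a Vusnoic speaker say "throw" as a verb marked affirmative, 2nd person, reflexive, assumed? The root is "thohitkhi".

teivuthohitkhielet

Attach polarity affirmative iv- → ivthohitkhi.
Attach person 2nd person -ol → ivthohitkhiol.
Attach evidentiality assumed te- → teivthohitkhiol.
Attach voice reflexive -ot → teivthohitkhiolot.
Apply vowel harmony: teivthohitkhiolot → teivthohitkhielet.
Apply epenthesis: teivthohitkhielet → teivuthohitkhielet.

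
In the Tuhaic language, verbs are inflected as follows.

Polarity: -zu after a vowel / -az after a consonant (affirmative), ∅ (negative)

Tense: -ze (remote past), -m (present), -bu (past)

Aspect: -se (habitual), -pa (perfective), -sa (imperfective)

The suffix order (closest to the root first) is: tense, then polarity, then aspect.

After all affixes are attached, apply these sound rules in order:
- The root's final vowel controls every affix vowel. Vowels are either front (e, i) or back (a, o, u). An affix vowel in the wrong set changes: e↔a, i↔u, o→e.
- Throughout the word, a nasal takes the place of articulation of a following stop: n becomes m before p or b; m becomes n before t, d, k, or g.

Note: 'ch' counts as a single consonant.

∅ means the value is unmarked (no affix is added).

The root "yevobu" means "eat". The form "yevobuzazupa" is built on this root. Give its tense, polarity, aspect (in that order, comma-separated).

remote past, affirmative, perfective

Segment: yevobu-ze-zu-pa.
tense: -ze → remote past.
polarity: -zu/az → affirmative.
aspect: -pa → perfective.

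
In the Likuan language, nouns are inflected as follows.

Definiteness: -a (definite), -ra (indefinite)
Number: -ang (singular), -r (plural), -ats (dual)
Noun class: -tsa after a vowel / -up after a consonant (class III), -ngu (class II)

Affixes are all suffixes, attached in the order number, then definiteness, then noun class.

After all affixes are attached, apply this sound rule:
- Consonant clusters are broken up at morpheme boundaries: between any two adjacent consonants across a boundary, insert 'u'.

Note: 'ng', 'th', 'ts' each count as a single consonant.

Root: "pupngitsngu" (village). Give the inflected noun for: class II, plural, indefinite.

Attach number plural -r → pupngitsngur.
Attach definiteness indefinite -ra → pupngitsngurra.
Attach noun class class II -ngu → pupngitsngurrangu.
Apply epenthesis: pupngitsngurrangu → pupngitsngururangu.

pupngitsngururangu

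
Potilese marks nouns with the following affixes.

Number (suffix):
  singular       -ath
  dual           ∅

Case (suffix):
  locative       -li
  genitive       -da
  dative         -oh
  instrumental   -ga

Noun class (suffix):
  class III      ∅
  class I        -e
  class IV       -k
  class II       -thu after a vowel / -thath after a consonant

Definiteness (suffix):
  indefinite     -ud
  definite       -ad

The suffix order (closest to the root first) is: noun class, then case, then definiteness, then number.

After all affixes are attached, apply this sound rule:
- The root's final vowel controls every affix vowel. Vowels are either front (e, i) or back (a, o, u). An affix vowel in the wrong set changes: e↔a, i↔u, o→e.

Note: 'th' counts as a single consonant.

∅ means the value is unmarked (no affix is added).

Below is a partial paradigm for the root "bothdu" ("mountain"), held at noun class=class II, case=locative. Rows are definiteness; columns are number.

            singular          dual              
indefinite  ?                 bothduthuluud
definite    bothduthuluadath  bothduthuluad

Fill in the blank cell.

Attach noun class class II -thu (after vowel 'u') → bothduthu.
Attach case locative -li → bothduthuli.
Attach definiteness indefinite -ud → bothduthuliud.
Attach number singular -ath → bothduthuliudath.
Apply vowel harmony: bothduthuliudath → bothduthuluudath.

bothduthuluudath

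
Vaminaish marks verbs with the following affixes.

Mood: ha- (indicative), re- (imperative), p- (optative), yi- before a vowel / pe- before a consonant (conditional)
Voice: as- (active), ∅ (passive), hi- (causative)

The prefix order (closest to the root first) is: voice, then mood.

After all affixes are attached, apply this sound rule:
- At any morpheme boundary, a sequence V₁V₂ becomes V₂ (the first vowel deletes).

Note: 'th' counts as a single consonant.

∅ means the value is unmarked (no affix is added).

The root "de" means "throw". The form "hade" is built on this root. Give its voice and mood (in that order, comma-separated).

passive, indicative

Segment: ha-de.
voice: ∅ → passive.
mood: ha- → indicative.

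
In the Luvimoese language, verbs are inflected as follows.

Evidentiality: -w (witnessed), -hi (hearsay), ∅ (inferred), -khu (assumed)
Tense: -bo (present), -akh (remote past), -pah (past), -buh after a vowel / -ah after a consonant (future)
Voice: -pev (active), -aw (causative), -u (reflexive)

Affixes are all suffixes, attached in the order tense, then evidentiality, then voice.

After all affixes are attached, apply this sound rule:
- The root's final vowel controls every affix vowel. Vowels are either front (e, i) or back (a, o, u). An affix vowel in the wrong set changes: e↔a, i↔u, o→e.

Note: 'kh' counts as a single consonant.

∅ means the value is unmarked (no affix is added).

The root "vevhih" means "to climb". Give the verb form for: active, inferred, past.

Attach tense past -pah → vevhihpah.
evidentiality = inferred: zero marking, form stays vevhihpah.
Attach voice active -pev → vevhihpahpev.
Apply vowel harmony: vevhihpahpev → vevhihpehpev.

vevhihpehpev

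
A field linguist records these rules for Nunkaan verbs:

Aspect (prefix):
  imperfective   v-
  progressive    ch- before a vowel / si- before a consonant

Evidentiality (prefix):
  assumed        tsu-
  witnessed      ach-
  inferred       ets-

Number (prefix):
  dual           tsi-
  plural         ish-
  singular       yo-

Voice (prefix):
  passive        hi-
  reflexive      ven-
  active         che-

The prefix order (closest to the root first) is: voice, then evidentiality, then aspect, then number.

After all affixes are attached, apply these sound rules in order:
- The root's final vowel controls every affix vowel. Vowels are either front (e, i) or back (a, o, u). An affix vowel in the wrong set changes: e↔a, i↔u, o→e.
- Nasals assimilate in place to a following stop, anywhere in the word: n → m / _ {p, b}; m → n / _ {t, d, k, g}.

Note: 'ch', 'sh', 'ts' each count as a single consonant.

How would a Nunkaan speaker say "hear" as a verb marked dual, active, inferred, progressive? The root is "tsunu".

tsuchatschatsunu

Attach voice active che- → chetsunu.
Attach evidentiality inferred ets- → etschetsunu.
Attach aspect progressive ch- (before vowel 'e') → chetschetsunu.
Attach number dual tsi- → tsichetschetsunu.
Apply vowel harmony: tsichetschetsunu → tsuchatschatsunu.
Nasal assimilation: no change.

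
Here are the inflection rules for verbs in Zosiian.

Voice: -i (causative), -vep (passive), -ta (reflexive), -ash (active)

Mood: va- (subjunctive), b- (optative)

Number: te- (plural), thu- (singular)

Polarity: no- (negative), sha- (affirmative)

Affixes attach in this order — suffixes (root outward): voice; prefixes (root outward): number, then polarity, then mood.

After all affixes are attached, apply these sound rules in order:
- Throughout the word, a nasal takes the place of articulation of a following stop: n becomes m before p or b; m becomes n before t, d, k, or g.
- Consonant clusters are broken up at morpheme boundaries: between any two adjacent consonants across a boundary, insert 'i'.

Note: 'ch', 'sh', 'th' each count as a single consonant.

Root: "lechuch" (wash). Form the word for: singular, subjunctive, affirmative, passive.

Attach number singular thu- → thulechuch.
Attach voice passive -vep → thulechuchvep.
Attach polarity affirmative sha- → shathulechuchvep.
Attach mood subjunctive va- → vashathulechuchvep.
Nasal assimilation: no change.
Apply epenthesis: vashathulechuchvep → vashathulechuchivep.

vashathulechuchivep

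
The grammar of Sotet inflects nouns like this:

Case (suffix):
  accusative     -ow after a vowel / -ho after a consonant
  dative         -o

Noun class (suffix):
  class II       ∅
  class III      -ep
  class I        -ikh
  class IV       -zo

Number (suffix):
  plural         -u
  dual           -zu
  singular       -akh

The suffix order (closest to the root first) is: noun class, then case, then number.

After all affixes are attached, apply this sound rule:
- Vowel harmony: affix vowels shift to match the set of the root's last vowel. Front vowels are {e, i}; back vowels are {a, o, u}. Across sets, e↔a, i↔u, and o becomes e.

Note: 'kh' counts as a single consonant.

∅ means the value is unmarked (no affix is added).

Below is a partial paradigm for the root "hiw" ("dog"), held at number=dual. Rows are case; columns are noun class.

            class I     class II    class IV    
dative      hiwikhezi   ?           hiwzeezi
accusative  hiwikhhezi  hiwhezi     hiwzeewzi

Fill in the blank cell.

hiwezi

noun class = class II: zero marking, form stays hiw.
Attach case dative -o → hiwo.
Attach number dual -zu → hiwozu.
Apply vowel harmony: hiwozu → hiwezi.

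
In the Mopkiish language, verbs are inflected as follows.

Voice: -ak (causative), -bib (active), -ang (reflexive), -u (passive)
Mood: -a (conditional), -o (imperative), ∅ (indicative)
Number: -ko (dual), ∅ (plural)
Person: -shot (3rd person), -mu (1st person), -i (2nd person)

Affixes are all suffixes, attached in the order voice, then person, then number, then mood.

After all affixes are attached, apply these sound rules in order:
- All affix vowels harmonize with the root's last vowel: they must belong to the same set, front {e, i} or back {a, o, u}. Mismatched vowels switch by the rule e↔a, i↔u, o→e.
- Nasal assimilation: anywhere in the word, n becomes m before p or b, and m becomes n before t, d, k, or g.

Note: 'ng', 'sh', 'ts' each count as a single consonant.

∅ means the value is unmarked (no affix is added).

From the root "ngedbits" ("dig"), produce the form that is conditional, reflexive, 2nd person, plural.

ngedbitsengie

Attach voice reflexive -ang → ngedbitsang.
Attach person 2nd person -i → ngedbitsangi.
number = plural: zero marking, form stays ngedbitsangi.
Attach mood conditional -a → ngedbitsangia.
Apply vowel harmony: ngedbitsangia → ngedbitsengie.
Nasal assimilation: no change.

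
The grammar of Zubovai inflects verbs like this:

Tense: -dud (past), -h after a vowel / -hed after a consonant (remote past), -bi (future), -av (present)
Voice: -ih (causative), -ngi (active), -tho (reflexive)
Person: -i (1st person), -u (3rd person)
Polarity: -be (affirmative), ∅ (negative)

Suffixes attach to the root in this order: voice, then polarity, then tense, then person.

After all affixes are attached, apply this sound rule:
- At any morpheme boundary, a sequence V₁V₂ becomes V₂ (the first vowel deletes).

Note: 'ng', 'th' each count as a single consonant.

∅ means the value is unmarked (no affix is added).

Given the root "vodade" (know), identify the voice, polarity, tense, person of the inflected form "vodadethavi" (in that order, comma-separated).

Segment: vodade-tho-av-i.
voice: -tho → reflexive.
polarity: ∅ → negative.
tense: -av → present.
person: -i → 1st person.

reflexive, negative, present, 1st person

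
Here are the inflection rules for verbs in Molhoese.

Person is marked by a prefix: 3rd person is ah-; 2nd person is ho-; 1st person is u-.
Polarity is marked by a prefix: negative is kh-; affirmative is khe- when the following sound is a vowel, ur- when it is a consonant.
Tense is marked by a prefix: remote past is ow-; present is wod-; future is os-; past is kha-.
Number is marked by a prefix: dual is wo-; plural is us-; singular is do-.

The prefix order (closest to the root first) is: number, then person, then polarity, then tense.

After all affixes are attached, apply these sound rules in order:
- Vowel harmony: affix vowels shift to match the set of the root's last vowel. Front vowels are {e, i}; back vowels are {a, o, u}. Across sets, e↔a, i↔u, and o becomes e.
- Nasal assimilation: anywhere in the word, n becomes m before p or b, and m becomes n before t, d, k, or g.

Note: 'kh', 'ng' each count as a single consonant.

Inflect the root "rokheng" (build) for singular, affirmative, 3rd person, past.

khekheehderokheng

Attach number singular do- → dorokheng.
Attach person 3rd person ah- → ahdorokheng.
Attach polarity affirmative khe- (before vowel 'a') → kheahdorokheng.
Attach tense past kha- → khakheahdorokheng.
Apply vowel harmony: khakheahdorokheng → khekheehderokheng.
Nasal assimilation: no change.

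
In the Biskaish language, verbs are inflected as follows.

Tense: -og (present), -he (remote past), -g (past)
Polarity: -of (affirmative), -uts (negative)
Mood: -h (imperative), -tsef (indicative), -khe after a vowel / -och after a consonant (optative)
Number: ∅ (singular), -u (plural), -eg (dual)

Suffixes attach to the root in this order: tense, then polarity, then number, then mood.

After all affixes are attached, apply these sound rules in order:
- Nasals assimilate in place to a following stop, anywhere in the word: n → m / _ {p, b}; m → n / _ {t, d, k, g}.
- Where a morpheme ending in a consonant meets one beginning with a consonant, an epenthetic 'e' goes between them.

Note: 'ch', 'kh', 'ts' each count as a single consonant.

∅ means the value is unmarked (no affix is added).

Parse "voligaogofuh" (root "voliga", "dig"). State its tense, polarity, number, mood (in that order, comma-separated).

Segment: voliga-og-of-u-h.
tense: -og → present.
polarity: -of → affirmative.
number: -u → plural.
mood: -h → imperative.

present, affirmative, plural, imperative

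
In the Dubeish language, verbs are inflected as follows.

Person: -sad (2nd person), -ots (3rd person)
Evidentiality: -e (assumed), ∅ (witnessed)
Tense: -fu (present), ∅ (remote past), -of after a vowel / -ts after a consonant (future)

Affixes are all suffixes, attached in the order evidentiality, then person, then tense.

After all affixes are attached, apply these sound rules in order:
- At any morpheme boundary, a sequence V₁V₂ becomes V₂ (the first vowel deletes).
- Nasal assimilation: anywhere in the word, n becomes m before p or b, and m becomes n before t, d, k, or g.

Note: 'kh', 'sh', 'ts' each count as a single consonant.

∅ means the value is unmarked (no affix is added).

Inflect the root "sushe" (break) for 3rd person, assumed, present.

Attach evidentiality assumed -e → sushee.
Attach person 3rd person -ots → susheeots.
Attach tense present -fu → susheeotsfu.
Apply vowel deletion: susheeotsfu → sushotsfu.
Nasal assimilation: no change.

sushotsfu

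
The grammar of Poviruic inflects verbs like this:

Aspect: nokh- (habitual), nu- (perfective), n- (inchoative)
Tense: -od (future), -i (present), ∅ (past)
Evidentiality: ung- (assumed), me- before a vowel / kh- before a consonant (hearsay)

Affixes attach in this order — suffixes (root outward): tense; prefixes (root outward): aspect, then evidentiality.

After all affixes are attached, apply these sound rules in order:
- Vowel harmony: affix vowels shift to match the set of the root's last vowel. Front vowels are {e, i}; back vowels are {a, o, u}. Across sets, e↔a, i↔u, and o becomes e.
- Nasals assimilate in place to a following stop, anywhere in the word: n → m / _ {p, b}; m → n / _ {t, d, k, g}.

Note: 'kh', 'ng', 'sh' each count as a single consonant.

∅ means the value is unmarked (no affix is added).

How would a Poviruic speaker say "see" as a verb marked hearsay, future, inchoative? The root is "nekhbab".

khnnekhbabod

Attach aspect inchoative n- → nnekhbab.
Attach evidentiality hearsay kh- (before consonant 'n') → khnnekhbab.
Attach tense future -od → khnnekhbabod.
Vowel harmony: no change.
Nasal assimilation: no change.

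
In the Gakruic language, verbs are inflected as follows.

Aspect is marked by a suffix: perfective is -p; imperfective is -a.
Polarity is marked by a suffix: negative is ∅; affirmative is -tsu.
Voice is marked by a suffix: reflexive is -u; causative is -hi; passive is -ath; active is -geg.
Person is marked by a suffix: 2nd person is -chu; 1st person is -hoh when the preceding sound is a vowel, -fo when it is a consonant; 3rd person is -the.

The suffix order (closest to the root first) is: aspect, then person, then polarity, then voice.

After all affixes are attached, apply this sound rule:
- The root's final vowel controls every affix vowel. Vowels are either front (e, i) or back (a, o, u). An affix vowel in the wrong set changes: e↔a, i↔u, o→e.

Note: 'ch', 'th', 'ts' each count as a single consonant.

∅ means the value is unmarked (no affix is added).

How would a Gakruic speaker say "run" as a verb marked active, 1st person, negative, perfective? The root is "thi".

Attach aspect perfective -p → thip.
Attach person 1st person -fo (after consonant 'p') → thipfo.
polarity = negative: zero marking, form stays thipfo.
Attach voice active -geg → thipfogeg.
Apply vowel harmony: thipfogeg → thipfegeg.

thipfegeg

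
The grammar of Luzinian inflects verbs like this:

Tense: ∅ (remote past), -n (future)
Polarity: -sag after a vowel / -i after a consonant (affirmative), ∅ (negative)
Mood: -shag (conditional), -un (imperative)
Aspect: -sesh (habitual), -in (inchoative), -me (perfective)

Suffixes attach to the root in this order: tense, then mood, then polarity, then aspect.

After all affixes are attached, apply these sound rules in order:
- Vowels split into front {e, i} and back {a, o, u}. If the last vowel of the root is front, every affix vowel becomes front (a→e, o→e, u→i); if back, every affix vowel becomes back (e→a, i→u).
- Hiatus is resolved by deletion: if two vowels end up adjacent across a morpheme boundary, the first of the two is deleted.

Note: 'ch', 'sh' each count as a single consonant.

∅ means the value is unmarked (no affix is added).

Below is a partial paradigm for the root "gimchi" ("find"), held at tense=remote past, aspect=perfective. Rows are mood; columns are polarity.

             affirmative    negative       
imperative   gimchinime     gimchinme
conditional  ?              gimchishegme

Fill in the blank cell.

gimchishegime

tense = remote past: zero marking, form stays gimchi.
Attach mood conditional -shag → gimchishag.
Attach polarity affirmative -i (after consonant 'g') → gimchishagi.
Attach aspect perfective -me → gimchishagime.
Apply vowel harmony: gimchishagime → gimchishegime.
Vowel deletion: no change.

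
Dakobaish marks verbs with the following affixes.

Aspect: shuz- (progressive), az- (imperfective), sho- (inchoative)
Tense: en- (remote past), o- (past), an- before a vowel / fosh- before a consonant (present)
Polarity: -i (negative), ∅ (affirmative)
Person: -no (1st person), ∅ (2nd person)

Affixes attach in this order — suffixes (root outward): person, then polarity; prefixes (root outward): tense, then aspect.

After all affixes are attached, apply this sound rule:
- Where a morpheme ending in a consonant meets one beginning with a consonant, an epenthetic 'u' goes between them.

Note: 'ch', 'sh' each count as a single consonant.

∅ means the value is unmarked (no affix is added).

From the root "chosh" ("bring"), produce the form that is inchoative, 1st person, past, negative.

Attach tense past o- → ochosh.
Attach person 1st person -no → ochoshno.
Attach polarity negative -i → ochoshnoi.
Attach aspect inchoative sho- → shoochoshnoi.
Apply epenthesis: shoochoshnoi → shoochoshunoi.

shoochoshunoi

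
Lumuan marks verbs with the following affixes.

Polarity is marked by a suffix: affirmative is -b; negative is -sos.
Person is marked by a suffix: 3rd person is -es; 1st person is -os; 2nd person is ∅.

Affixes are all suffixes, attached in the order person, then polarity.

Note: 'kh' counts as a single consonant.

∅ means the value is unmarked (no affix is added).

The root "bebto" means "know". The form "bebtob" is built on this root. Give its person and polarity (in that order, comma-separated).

2nd person, affirmative

Segment: bebto-b.
person: ∅ → 2nd person.
polarity: -b → affirmative.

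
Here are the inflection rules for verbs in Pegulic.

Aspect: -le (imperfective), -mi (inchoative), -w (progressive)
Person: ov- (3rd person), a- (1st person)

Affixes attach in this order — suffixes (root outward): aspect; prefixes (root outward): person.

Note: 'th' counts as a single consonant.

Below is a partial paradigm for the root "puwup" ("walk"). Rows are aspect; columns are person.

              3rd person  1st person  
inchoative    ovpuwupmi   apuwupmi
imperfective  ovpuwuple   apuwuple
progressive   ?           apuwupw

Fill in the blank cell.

Attach person 3rd person ov- → ovpuwup.
Attach aspect progressive -w → ovpuwupw.

ovpuwupw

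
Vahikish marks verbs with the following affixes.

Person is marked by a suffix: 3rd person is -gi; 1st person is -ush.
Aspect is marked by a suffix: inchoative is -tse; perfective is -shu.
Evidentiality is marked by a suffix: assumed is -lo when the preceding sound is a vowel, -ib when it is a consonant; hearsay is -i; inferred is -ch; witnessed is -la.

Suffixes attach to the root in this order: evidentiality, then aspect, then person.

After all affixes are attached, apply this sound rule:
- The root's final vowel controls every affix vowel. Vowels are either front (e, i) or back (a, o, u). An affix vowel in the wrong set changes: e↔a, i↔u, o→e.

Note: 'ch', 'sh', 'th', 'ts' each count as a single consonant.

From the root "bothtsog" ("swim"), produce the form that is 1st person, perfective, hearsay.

bothtsogushuush

Attach evidentiality hearsay -i → bothtsogi.
Attach aspect perfective -shu → bothtsogishu.
Attach person 1st person -ush → bothtsogishuush.
Apply vowel harmony: bothtsogishuush → bothtsogushuush.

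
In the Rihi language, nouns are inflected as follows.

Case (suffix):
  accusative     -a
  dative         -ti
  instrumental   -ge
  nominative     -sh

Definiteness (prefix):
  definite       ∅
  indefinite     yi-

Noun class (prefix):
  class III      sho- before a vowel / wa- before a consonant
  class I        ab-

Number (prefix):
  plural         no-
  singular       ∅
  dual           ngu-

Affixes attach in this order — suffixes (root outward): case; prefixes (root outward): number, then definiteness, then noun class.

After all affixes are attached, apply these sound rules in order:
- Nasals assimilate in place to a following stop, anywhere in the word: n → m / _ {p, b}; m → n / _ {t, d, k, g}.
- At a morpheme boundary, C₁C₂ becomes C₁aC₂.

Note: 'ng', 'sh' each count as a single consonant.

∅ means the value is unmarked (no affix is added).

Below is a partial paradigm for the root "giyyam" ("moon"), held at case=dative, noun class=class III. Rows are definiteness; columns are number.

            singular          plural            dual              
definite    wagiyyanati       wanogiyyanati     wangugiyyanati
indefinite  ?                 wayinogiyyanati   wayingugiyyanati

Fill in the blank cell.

number = singular: zero marking, form stays giyyam.
Attach case dative -ti → giyyamti.
Attach definiteness indefinite yi- → yigiyyamti.
Attach noun class class III wa- (before consonant 'y') → wayigiyyamti.
Apply nasal assimilation: wayigiyyamti → wayigiyyanti.
Apply epenthesis: wayigiyyanti → wayigiyyanati.

wayigiyyanati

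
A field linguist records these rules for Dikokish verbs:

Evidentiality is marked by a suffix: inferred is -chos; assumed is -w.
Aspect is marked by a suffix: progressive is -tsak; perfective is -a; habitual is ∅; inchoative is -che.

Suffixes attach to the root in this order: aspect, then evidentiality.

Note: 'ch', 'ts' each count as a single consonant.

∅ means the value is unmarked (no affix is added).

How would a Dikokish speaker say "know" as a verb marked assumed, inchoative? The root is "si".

sichew

Attach aspect inchoative -che → siche.
Attach evidentiality assumed -w → sichew.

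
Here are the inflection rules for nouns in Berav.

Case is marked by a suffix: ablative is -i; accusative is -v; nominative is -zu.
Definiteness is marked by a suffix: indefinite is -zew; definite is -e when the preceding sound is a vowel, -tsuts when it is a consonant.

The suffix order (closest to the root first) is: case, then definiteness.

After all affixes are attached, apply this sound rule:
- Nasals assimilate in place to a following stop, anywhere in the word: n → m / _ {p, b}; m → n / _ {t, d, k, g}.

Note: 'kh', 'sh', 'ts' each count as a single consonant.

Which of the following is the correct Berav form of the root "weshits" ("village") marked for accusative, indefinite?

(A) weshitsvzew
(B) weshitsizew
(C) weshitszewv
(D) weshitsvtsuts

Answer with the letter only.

Attach case accusative -v → weshitsv.
Attach definiteness indefinite -zew → weshitsvzew.
Nasal assimilation: no change.
So the correct form is weshitsvzew, option (A).
(B) weshitsizew is wrong: it uses ablative instead of accusative for case.
(D) weshitsvtsuts is wrong: it uses definite instead of indefinite for definiteness.
(C) weshitszewv is wrong: it has the affixes in the wrong order.

A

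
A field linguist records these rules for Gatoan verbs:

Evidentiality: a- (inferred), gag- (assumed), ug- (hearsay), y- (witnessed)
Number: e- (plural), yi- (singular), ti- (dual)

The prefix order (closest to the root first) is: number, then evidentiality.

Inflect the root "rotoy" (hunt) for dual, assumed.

Attach number dual ti- → tirotoy.
Attach evidentiality assumed gag- → gagtirotoy.

gagtirotoy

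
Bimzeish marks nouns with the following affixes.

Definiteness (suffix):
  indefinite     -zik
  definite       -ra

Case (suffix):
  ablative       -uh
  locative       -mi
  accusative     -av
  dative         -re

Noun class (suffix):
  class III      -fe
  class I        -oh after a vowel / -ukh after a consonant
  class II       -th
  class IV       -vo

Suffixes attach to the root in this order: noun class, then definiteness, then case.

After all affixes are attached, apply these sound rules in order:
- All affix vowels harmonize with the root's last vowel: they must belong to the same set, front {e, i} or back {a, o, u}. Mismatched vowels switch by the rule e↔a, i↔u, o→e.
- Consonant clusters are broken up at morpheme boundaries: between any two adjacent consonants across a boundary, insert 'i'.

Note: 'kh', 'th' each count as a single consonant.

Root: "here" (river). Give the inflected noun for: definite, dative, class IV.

Attach noun class class IV -vo → herevo.
Attach definiteness definite -ra → herevora.
Attach case dative -re → herevorare.
Apply vowel harmony: herevorare → hereverere.
Epenthesis: no change.

hereverere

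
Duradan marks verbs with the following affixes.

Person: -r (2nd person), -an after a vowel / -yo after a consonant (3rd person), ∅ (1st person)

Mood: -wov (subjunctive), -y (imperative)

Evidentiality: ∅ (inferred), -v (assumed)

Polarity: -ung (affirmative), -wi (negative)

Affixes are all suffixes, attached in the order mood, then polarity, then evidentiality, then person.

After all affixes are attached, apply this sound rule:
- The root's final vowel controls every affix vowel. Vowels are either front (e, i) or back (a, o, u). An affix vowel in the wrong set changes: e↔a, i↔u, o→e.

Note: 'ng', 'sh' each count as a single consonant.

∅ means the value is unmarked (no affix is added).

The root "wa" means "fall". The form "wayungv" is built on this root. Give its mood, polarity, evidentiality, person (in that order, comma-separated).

imperative, affirmative, assumed, 1st person

Segment: wa-y-ung-v.
mood: -y → imperative.
polarity: -ung → affirmative.
evidentiality: -v → assumed.
person: ∅ → 1st person.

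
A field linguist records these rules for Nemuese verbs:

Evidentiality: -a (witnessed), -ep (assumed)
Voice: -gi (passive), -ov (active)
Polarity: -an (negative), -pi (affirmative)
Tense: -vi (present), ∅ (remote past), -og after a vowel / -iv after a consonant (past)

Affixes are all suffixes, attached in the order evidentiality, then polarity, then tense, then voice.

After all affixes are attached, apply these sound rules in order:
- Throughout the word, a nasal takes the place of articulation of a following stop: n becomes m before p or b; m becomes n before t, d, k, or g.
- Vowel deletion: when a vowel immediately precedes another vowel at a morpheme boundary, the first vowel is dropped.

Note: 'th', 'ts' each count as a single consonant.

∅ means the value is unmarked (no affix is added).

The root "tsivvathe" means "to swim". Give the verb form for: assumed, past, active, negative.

tsivvathepanivov

Attach evidentiality assumed -ep → tsivvatheep.
Attach polarity negative -an → tsivvatheepan.
Attach tense past -iv (after consonant 'n') → tsivvatheepaniv.
Attach voice active -ov → tsivvatheepanivov.
Nasal assimilation: no change.
Apply vowel deletion: tsivvatheepanivov → tsivvathepanivov.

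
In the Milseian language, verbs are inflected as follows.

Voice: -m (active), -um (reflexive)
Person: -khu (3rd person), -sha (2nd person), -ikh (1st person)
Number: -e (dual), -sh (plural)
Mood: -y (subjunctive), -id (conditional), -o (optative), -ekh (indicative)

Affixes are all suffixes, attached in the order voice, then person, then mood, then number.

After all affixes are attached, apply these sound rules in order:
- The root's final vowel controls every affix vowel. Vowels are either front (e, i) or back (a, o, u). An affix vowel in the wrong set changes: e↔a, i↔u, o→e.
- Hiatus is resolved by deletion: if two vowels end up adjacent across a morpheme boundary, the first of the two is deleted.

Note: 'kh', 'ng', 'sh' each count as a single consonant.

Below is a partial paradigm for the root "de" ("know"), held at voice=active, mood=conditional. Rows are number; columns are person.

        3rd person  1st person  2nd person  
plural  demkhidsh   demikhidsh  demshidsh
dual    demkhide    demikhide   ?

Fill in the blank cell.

demshide

Attach voice active -m → dem.
Attach person 2nd person -sha → demsha.
Attach mood conditional -id → demshaid.
Attach number dual -e → demshaide.
Apply vowel harmony: demshaide → demsheide.
Apply vowel deletion: demsheide → demshide.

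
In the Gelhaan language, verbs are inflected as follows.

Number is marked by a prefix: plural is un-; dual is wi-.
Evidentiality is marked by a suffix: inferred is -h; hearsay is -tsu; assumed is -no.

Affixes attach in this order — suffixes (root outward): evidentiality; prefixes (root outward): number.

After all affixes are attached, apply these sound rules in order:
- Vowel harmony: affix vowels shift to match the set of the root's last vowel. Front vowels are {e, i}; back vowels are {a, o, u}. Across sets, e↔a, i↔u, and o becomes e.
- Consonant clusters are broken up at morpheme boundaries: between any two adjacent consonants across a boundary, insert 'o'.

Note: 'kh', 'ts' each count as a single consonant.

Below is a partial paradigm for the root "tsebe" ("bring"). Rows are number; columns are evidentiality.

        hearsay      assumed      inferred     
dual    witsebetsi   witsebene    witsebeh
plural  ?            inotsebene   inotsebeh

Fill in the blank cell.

inotsebetsi

Attach evidentiality hearsay -tsu → tsebetsu.
Attach number plural un- → untsebetsu.
Apply vowel harmony: untsebetsu → intsebetsi.
Apply epenthesis: intsebetsi → inotsebetsi.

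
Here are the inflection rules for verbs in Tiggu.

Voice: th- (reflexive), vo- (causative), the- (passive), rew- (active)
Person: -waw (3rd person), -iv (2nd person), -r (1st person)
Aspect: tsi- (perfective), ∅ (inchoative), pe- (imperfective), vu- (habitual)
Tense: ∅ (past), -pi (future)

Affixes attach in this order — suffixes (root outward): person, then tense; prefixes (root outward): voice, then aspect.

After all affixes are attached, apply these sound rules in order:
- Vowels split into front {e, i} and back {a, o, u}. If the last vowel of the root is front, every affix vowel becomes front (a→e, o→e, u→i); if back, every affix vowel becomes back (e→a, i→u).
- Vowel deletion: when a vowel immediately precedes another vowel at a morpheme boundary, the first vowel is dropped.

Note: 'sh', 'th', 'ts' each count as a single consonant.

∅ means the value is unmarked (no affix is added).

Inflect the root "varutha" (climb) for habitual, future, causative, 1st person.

Attach person 1st person -r → varuthar.
Attach voice causative vo- → vovaruthar.
Attach tense future -pi → vovarutharpi.
Attach aspect habitual vu- → vuvovarutharpi.
Apply vowel harmony: vuvovarutharpi → vuvovarutharpu.
Vowel deletion: no change.

vuvovarutharpu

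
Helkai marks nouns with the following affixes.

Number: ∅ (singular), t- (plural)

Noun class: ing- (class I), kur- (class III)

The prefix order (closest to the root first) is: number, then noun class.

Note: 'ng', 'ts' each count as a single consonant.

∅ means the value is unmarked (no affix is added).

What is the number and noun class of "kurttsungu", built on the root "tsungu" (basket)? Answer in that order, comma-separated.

Segment: kur-t-tsungu.
number: t- → plural.
noun class: kur- → class III.

plural, class III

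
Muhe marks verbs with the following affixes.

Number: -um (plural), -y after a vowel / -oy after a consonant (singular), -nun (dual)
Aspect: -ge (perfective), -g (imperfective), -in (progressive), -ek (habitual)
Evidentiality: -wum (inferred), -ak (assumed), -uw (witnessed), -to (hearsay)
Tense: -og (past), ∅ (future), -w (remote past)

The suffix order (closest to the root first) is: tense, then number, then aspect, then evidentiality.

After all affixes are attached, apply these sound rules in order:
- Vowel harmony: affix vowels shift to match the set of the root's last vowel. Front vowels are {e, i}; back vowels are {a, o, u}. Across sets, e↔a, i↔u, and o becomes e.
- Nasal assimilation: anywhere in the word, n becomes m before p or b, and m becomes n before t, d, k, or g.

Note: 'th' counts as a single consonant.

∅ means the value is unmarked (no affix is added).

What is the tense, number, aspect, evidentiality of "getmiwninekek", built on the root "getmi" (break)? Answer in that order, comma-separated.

remote past, dual, habitual, assumed

Segment: getmi-w-nun-ek-ak.
tense: -w → remote past.
number: -nun → dual.
aspect: -ek → habitual.
evidentiality: -ak → assumed.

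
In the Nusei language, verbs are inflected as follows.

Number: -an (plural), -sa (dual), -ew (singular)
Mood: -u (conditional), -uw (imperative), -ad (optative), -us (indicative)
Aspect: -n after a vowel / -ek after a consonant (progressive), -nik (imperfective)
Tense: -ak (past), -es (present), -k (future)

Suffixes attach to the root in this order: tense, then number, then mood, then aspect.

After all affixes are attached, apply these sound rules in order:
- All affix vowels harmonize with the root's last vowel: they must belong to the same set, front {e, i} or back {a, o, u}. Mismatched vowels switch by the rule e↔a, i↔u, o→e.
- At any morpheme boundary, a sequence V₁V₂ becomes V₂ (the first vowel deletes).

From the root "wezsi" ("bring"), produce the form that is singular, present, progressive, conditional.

wezsesewin

Attach tense present -es → wezsies.
Attach number singular -ew → wezsiesew.
Attach mood conditional -u → wezsiesewu.
Attach aspect progressive -n (after vowel 'u') → wezsiesewun.
Apply vowel harmony: wezsiesewun → wezsiesewin.
Apply vowel deletion: wezsiesewin → wezsesewin.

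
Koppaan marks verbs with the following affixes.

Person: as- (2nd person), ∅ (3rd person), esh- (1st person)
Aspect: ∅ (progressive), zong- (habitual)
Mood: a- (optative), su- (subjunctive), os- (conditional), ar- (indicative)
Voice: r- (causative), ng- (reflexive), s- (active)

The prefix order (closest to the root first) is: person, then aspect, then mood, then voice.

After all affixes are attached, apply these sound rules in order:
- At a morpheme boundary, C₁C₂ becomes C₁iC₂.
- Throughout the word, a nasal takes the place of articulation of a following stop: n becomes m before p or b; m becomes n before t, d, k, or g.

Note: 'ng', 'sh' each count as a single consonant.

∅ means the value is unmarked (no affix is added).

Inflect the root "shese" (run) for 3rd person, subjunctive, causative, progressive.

risushese

person = 3rd person: zero marking, form stays shese.
aspect = progressive: zero marking, form stays shese.
Attach mood subjunctive su- → sushese.
Attach voice causative r- → rsushese.
Apply epenthesis: rsushese → risushese.
Nasal assimilation: no change.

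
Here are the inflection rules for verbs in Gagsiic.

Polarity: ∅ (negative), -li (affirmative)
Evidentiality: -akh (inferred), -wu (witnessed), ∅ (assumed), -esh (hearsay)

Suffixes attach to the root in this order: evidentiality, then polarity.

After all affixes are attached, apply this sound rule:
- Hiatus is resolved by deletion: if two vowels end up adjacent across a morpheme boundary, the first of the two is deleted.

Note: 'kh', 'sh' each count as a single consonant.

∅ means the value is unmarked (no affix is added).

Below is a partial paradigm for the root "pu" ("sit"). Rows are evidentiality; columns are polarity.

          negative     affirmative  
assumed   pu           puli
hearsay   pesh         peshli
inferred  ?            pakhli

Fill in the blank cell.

Attach evidentiality inferred -akh → puakh.
polarity = negative: zero marking, form stays puakh.
Apply vowel deletion: puakh → pakh.

pakh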